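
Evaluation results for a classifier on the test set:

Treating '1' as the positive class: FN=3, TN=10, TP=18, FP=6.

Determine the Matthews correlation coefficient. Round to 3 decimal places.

MCC = (TP·TN − FP·FN) / √((TP+FP)(TP+FN)(TN+FP)(TN+FN))
Numerator = 18·10 − 6·3 = 162
Denominator = √(24·21·16·13) = √104832 = 323.7777
MCC = 162 / 323.7777 = 0.500

0.500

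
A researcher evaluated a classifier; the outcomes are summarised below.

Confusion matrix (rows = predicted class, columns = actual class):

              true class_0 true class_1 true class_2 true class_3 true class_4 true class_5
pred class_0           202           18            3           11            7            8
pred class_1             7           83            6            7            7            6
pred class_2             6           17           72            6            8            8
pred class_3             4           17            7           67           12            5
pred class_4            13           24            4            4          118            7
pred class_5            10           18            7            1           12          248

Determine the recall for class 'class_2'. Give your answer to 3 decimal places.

0.727

One-vs-rest for 'class_2': TP = diagonal; FP = other classes predicted 'class_2'; FN = 'class_2' predicted as other.
recall = TP/(TP+FN).
class_2: TP=72, FN=3+6+7+4+7=27 → 72/99 = 0.7273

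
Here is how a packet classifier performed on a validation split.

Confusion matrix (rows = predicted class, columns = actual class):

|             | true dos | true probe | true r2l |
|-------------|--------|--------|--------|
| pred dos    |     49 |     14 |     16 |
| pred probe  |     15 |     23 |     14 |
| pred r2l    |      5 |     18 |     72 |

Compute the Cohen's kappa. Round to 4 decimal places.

Observed agreement pₒ = trace/N = 144/226 = 0.63717
Expected agreement pₑ = Σ (rowᵢ·colᵢ)/N² = (69·79 + 55·52 + 102·95)/226² = 0.35244
κ = (pₒ − pₑ)/(1 − pₑ) = (0.63717 − 0.35244)/(1 − 0.35244) = 0.4397

0.4397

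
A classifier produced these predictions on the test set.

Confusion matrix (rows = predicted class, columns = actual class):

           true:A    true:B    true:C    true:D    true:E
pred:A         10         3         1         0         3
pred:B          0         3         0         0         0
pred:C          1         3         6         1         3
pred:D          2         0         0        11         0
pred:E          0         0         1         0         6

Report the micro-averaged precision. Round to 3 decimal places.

0.667

Micro-averaging pools counts across classes: ΣTP=36, ΣFP=18, ΣFN=18.
Micro-precision = TP/(TP+FP) on pooled counts = 0.667 (equals overall accuracy in single-label multiclass).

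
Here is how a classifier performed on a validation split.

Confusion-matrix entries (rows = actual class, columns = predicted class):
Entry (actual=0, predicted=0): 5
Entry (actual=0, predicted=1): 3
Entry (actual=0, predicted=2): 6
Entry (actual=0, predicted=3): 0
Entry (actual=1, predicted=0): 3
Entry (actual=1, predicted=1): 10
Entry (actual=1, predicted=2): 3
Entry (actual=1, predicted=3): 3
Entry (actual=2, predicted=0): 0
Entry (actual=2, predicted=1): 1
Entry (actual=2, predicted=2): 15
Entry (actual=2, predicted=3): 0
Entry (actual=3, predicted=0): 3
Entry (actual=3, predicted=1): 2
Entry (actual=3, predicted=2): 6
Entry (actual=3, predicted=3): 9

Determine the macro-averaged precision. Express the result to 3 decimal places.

0.582

Per-class precision (TP/(TP+FP)):
  0: TP=5, FP=3+0+3=6 → 5/11 = 0.4545
  1: TP=10, FP=3+1+2=6 → 10/16 = 0.6250
  2: TP=15, FP=6+3+6=15 → 15/30 = 0.5000
  3: TP=9, FP=0+3+0=3 → 9/12 = 0.7500
Macro-precision = mean = (0.4545 + 0.6250 + 0.5000 + 0.7500) / 4 = 0.582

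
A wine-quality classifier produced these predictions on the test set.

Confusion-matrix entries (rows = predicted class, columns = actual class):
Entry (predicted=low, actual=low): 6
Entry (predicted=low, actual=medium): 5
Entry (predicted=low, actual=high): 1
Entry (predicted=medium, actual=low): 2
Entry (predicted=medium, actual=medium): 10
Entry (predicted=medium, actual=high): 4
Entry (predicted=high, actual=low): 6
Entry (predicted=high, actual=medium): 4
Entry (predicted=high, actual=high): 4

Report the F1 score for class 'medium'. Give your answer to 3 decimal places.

Treat 'medium' as positive and all other classes as negative.
F1 score = 2·TP/(2·TP+FP+FN).
medium: TP=10, FP=2+4=6, FN=5+4=9 → 20/35 = 0.5714

0.571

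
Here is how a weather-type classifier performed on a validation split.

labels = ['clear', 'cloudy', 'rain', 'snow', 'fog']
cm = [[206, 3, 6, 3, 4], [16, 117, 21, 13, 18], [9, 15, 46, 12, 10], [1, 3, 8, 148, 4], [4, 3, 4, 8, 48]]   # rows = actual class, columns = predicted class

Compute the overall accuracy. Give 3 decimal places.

0.774

Accuracy = trace / total = (206+117+46+148+48=565) / 730 = 565/730 = 0.774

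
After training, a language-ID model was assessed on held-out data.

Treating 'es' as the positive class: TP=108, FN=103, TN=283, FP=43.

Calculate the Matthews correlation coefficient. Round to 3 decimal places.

MCC = (TP·TN − FP·FN) / √((TP+FP)(TP+FN)(TN+FP)(TN+FN))
Numerator = 108·283 − 43·103 = 26135
Denominator = √(151·211·326·386) = √4009260796 = 63318.7239
MCC = 26135 / 63318.7239 = 0.413

0.413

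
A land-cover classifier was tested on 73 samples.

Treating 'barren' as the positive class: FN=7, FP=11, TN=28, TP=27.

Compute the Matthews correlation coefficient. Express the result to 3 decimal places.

0.511

MCC = (TP·TN − FP·FN) / √((TP+FP)(TP+FN)(TN+FP)(TN+FN))
Numerator = 27·28 − 11·7 = 679
Denominator = √(38·34·39·35) = √1763580 = 1327.9985
MCC = 679 / 1327.9985 = 0.511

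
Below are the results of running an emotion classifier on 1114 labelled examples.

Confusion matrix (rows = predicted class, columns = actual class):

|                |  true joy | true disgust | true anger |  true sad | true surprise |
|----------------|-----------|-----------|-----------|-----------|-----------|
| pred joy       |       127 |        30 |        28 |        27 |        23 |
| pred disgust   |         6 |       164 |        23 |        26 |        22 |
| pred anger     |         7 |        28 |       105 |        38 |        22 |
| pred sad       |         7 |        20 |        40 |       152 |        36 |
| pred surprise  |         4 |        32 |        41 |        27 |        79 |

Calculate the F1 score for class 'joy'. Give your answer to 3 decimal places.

0.658

Treat 'joy' as positive and all other classes as negative.
F1 score = 2·TP/(2·TP+FP+FN).
joy: TP=127, FP=30+28+27+23=108, FN=6+7+7+4=24 → 254/386 = 0.6580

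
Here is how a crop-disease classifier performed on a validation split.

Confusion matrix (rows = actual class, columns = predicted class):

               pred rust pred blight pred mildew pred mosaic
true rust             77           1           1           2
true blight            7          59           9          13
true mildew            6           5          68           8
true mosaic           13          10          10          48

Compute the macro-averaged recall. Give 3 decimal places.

0.749

Per-class recall (TP/(TP+FN)):
  rust: TP=77, FN=1+1+2=4 → 77/81 = 0.9506
  blight: TP=59, FN=7+9+13=29 → 59/88 = 0.6705
  mildew: TP=68, FN=6+5+8=19 → 68/87 = 0.7816
  mosaic: TP=48, FN=13+10+10=33 → 48/81 = 0.5926
Macro-recall = mean = (0.9506 + 0.6705 + 0.7816 + 0.5926) / 4 = 0.749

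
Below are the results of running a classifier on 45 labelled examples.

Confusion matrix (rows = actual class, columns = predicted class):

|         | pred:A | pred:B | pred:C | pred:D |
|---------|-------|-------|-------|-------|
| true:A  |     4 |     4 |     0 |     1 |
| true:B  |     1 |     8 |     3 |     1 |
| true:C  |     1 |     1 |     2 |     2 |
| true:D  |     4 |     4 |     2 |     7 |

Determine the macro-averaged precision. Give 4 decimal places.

Per-class precision (TP/(TP+FP)):
  A: TP=4, FP=1+1+4=6 → 4/10 = 0.40000
  B: TP=8, FP=4+1+4=9 → 8/17 = 0.47059
  C: TP=2, FP=0+3+2=5 → 2/7 = 0.28571
  D: TP=7, FP=1+1+2=4 → 7/11 = 0.63636
Macro-precision = mean = (0.40000 + 0.47059 + 0.28571 + 0.63636) / 4 = 0.4482

0.4482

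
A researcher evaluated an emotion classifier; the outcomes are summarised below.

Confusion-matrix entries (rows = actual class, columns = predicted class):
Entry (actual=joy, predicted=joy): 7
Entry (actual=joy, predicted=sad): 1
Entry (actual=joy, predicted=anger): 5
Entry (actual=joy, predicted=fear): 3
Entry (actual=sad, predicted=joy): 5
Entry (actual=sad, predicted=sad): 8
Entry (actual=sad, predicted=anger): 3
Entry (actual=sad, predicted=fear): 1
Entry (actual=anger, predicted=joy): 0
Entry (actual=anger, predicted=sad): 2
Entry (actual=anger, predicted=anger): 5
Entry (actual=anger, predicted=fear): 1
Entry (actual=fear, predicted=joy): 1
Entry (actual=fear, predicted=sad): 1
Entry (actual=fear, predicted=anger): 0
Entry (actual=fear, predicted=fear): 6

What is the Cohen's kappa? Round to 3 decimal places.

Observed agreement pₒ = trace/N = 26/49 = 0.5306
Expected agreement pₑ = Σ (rowᵢ·colᵢ)/N² = (16·13 + 17·12 + 8·13 + 8·11)/49² = 0.2516
κ = (pₒ − pₑ)/(1 − pₑ) = (0.5306 − 0.2516)/(1 − 0.2516) = 0.373

0.373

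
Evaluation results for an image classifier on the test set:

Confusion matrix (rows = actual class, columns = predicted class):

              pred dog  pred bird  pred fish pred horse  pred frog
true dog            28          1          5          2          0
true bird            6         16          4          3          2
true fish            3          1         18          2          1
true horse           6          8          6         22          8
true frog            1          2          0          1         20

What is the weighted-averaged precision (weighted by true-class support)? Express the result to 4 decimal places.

0.6410

Per-class precision (TP/(TP+FP)):
  dog: TP=28, FP=6+3+6+1=16 → 28/44 = 0.63636
  bird: TP=16, FP=1+1+8+2=12 → 16/28 = 0.57143
  fish: TP=18, FP=5+4+6+0=15 → 18/33 = 0.54545
  horse: TP=22, FP=2+3+2+1=8 → 22/30 = 0.73333
  frog: TP=20, FP=0+2+1+8=11 → 20/31 = 0.64516
Weighted-precision = Σ (supportᵢ/N)·precisionᵢ with N=166: (36/166)·0.63636 + (31/166)·0.57143 + (25/166)·0.54545 + (50/166)·0.73333 + (24/166)·0.64516 = 0.6410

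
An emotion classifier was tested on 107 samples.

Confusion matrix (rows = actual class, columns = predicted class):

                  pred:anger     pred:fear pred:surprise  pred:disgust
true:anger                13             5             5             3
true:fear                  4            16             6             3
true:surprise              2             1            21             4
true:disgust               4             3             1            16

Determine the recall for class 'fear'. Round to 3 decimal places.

0.552

recall = TP/(TP+FN).
fear: TP=16, FN=4+6+3=13 → 16/29 = 0.5517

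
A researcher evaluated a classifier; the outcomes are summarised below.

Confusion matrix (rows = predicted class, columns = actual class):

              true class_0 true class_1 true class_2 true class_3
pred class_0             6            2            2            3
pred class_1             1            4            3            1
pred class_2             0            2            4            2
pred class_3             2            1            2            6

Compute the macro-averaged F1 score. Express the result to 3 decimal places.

Per-class F1 score (2·TP/(2·TP+FP+FN)):
  class_0: TP=6, FP=2+2+3=7, FN=1+0+2=3 → 12/22 = 0.5455
  class_1: TP=4, FP=1+3+1=5, FN=2+2+1=5 → 8/18 = 0.4444
  class_2: TP=4, FP=0+2+2=4, FN=2+3+2=7 → 8/19 = 0.4211
  class_3: TP=6, FP=2+1+2=5, FN=3+1+2=6 → 12/23 = 0.5217
Macro-F1 score = mean = (0.5455 + 0.4444 + 0.4211 + 0.5217) / 4 = 0.483

0.483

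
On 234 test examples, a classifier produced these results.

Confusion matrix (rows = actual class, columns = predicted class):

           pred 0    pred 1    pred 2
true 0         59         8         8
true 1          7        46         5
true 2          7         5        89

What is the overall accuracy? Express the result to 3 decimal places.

0.829

Accuracy = trace / total = (59+46+89=194) / 234 = 194/234 = 0.829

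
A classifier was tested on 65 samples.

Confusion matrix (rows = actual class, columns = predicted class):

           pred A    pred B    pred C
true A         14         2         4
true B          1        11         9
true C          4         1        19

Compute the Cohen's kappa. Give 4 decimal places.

0.5095

Observed agreement pₒ = trace/N = 44/65 = 0.67692
Expected agreement pₑ = Σ (rowᵢ·colᵢ)/N² = (20·19 + 21·14 + 24·32)/65² = 0.34130
κ = (pₒ − pₑ)/(1 − pₑ) = (0.67692 − 0.34130)/(1 − 0.34130) = 0.5095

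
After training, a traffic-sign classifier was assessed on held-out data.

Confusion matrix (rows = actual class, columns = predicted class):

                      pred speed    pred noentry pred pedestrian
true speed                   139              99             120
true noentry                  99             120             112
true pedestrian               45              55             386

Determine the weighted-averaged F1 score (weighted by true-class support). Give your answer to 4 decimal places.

0.5331

Per-class F1 score (2·TP/(2·TP+FP+FN)):
  speed: TP=139, FP=99+45=144, FN=99+120=219 → 278/641 = 0.43370
  noentry: TP=120, FP=99+55=154, FN=99+112=211 → 240/605 = 0.39669
  pedestrian: TP=386, FP=120+112=232, FN=45+55=100 → 772/1104 = 0.69928
Weighted-F1 score = Σ (supportᵢ/N)·F1 scoreᵢ with N=1175: (358/1175)·0.43370 + (331/1175)·0.39669 + (486/1175)·0.69928 = 0.5331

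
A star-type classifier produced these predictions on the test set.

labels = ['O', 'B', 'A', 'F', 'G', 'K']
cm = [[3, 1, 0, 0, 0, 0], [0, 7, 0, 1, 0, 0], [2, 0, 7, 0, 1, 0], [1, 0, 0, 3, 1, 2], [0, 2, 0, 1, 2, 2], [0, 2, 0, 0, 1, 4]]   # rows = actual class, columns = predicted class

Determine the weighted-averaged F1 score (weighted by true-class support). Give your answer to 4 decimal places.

Per-class F1 score (2·TP/(2·TP+FP+FN)):
  O: TP=3, FP=0+2+1+0+0=3, FN=1+0+0+0+0=1 → 6/10 = 0.60000
  B: TP=7, FP=1+0+0+2+2=5, FN=0+0+1+0+0=1 → 14/20 = 0.70000
  A: TP=7, FP=0+0+0+0+0=0, FN=2+0+0+1+0=3 → 14/17 = 0.82353
  F: TP=3, FP=0+1+0+1+0=2, FN=1+0+0+1+2=4 → 6/12 = 0.50000
  G: TP=2, FP=0+0+1+1+1=3, FN=0+2+0+1+2=5 → 4/12 = 0.33333
  K: TP=4, FP=0+0+0+2+2=4, FN=0+2+0+0+1=3 → 8/15 = 0.53333
Weighted-F1 score = Σ (supportᵢ/N)·F1 scoreᵢ with N=43: (4/43)·0.60000 + (8/43)·0.70000 + (10/43)·0.82353 + (7/43)·0.50000 + (7/43)·0.33333 + (7/43)·0.53333 = 0.6000

0.6000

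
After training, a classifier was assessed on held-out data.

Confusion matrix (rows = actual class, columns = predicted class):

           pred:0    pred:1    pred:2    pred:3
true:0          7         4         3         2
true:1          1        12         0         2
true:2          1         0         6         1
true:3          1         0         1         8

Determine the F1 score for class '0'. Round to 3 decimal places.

0.538

F1 score = 2·TP/(2·TP+FP+FN).
0: TP=7, FP=1+1+1=3, FN=4+3+2=9 → 14/26 = 0.5385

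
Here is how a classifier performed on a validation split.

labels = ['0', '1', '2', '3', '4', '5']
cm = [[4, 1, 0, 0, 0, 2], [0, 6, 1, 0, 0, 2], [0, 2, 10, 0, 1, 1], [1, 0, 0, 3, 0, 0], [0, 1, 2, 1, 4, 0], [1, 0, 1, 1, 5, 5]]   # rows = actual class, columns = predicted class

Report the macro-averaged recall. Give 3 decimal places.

Per-class recall (TP/(TP+FN)):
  0: TP=4, FN=1+0+0+0+2=3 → 4/7 = 0.5714
  1: TP=6, FN=0+1+0+0+2=3 → 6/9 = 0.6667
  2: TP=10, FN=0+2+0+1+1=4 → 10/14 = 0.7143
  3: TP=3, FN=1+0+0+0+0=1 → 3/4 = 0.7500
  4: TP=4, FN=0+1+2+1+0=4 → 4/8 = 0.5000
  5: TP=5, FN=1+0+1+1+5=8 → 5/13 = 0.3846
Macro-recall = mean = (0.5714 + 0.6667 + 0.7143 + 0.7500 + 0.5000 + 0.3846) / 6 = 0.598

0.598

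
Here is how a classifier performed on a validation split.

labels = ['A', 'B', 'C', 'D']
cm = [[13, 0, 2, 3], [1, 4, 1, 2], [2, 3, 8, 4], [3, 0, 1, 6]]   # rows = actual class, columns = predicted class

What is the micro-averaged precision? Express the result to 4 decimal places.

0.5849

Micro-averaging pools counts across classes: ΣTP=31, ΣFP=22, ΣFN=22.
Micro-precision = TP/(TP+FP) on pooled counts = 0.5849 (equals overall accuracy in single-label multiclass).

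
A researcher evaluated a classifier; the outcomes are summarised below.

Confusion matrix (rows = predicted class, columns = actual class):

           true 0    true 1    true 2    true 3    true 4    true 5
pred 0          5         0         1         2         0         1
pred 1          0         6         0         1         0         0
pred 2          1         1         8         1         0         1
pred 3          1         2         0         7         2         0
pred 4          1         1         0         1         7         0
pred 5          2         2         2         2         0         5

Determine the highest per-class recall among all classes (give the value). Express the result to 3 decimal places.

0.778

Per-class recall (TP/(TP+FN)):
  0: TP=5, FN=0+1+1+1+2=5 → 5/10 = 0.5000
  1: TP=6, FN=0+1+2+1+2=6 → 6/12 = 0.5000
  2: TP=8, FN=1+0+0+0+2=3 → 8/11 = 0.7273
  3: TP=7, FN=2+1+1+1+2=7 → 7/14 = 0.5000
  4: TP=7, FN=0+0+0+2+0=2 → 7/9 = 0.7778
  5: TP=5, FN=1+0+1+0+0=2 → 5/7 = 0.7143
Highest is class '4' with recall = 0.778.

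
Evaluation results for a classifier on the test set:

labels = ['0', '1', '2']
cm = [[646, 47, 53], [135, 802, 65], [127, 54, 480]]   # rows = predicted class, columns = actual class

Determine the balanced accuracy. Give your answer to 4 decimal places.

0.8008

Balanced accuracy = mean of per-class recall.
  0: recall = 646/908 = 0.71145
  1: recall = 802/903 = 0.88815
  2: recall = 480/598 = 0.80268
Mean = (0.71145 + 0.88815 + 0.80268) / 3 = 0.8008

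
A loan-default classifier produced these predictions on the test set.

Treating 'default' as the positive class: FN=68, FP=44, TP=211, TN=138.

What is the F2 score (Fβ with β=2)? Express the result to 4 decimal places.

Fβ = (1+β²)·TP / ((1+β²)·TP + β²·FN + FP), with β²=4
= 5·211 / (5·211 + 4·68 + 44) = 0.7695

0.7695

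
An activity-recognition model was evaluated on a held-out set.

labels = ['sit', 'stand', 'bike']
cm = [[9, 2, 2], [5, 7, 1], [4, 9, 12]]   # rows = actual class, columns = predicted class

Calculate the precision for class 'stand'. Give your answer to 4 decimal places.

0.3889

One-vs-rest for 'stand': TP = diagonal; FP = other classes predicted 'stand'; FN = 'stand' predicted as other.
precision = TP/(TP+FP).
stand: TP=7, FP=2+9=11 → 7/18 = 0.38889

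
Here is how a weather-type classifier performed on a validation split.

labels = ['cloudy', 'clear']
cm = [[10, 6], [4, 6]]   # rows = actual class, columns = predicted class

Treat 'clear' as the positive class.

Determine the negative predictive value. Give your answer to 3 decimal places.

NPV = TN/(TN+FN) = 10/(10+4) = 0.714

0.714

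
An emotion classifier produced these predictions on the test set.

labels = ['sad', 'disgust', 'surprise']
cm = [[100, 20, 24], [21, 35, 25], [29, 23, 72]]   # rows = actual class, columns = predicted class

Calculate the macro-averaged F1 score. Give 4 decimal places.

Per-class F1 score (2·TP/(2·TP+FP+FN)):
  sad: TP=100, FP=21+29=50, FN=20+24=44 → 200/294 = 0.68027
  disgust: TP=35, FP=20+23=43, FN=21+25=46 → 70/159 = 0.44025
  surprise: TP=72, FP=24+25=49, FN=29+23=52 → 144/245 = 0.58776
Macro-F1 score = mean = (0.68027 + 0.44025 + 0.58776) / 3 = 0.5694

0.5694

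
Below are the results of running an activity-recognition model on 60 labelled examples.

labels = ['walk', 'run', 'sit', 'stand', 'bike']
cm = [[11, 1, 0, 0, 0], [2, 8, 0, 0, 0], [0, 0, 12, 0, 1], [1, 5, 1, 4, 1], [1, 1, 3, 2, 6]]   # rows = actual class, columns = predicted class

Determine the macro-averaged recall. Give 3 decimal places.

0.687

Per-class recall (TP/(TP+FN)):
  walk: TP=11, FN=1+0+0+0=1 → 11/12 = 0.9167
  run: TP=8, FN=2+0+0+0=2 → 8/10 = 0.8000
  sit: TP=12, FN=0+0+0+1=1 → 12/13 = 0.9231
  stand: TP=4, FN=1+5+1+1=8 → 4/12 = 0.3333
  bike: TP=6, FN=1+1+3+2=7 → 6/13 = 0.4615
Macro-recall = mean = (0.9167 + 0.8000 + 0.9231 + 0.3333 + 0.4615) / 5 = 0.687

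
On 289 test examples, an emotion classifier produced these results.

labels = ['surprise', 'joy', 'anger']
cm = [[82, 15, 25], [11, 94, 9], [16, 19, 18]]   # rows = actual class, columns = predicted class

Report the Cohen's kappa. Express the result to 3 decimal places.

Observed agreement pₒ = trace/N = 194/289 = 0.6713
Expected agreement pₑ = Σ (rowᵢ·colᵢ)/N² = (122·109 + 114·128 + 53·52)/289² = 0.3669
κ = (pₒ − pₑ)/(1 − pₑ) = (0.6713 − 0.3669)/(1 − 0.3669) = 0.481

0.481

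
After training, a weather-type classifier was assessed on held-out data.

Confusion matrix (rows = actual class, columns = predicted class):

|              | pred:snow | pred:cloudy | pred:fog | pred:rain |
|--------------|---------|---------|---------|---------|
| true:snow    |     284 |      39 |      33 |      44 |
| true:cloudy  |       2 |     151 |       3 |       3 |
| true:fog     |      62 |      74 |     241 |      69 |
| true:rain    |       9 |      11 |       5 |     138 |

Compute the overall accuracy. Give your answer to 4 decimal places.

Accuracy = trace / total = (284+151+241+138=814) / 1168 = 814/1168 = 0.6969

0.6969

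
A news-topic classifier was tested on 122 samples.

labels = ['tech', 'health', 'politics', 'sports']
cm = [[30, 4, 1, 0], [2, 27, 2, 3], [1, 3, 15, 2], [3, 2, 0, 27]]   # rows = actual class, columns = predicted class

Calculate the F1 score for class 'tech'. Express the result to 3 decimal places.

One-vs-rest for 'tech': TP = diagonal; FP = other classes predicted 'tech'; FN = 'tech' predicted as other.
F1 score = 2·TP/(2·TP+FP+FN).
tech: TP=30, FP=2+1+3=6, FN=4+1+0=5 → 60/71 = 0.8451

0.845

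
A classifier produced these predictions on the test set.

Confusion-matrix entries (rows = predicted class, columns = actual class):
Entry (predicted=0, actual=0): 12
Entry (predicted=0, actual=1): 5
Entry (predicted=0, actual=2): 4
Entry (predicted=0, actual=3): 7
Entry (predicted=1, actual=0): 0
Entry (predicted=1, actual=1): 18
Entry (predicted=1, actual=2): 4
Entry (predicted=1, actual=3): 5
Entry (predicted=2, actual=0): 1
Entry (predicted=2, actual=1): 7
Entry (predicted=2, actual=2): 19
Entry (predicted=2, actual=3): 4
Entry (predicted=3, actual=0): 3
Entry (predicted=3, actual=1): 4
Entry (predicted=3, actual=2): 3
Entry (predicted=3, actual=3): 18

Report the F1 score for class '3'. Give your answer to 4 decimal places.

F1 score = 2·TP/(2·TP+FP+FN).
3: TP=18, FP=3+4+3=10, FN=7+5+4=16 → 36/62 = 0.58065

0.5806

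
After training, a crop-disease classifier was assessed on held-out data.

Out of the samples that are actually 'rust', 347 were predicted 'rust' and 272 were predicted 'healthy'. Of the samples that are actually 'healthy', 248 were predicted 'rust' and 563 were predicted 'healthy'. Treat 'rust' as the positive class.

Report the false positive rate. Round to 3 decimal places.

0.306

FPR = FP/(FP+TN) = 248/(248+563) = 0.306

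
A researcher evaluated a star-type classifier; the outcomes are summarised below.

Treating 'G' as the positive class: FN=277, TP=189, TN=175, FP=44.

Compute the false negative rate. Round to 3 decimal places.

FNR = FN/(FN+TP) = 277/(277+189) = 0.594

0.594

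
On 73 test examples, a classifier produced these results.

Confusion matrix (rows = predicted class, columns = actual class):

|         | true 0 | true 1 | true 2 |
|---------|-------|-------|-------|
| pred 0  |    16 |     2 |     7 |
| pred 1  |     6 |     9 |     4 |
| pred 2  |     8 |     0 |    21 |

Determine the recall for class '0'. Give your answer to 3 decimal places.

One-vs-rest for '0': TP = diagonal; FP = other classes predicted '0'; FN = '0' predicted as other.
recall = TP/(TP+FN).
0: TP=16, FN=6+8=14 → 16/30 = 0.5333

0.533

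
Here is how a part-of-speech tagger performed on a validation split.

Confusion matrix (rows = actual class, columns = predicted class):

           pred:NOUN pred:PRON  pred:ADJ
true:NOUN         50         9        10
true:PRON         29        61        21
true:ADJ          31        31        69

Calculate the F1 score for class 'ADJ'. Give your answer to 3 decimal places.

0.597

Take TP from the diagonal, FP from the rest of the 'ADJ' prediction marginal, FN from the rest of the 'ADJ' actual marginal.
F1 score = 2·TP/(2·TP+FP+FN).
ADJ: TP=69, FP=10+21=31, FN=31+31=62 → 138/231 = 0.5974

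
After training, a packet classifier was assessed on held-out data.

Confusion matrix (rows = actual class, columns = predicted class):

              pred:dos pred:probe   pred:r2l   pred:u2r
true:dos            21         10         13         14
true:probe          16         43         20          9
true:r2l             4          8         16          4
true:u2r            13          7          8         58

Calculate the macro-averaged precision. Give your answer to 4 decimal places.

0.4961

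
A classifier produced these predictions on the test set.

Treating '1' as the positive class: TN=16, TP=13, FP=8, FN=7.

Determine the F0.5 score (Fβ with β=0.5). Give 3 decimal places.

Fβ = (1+β²)·TP / ((1+β²)·TP + β²·FN + FP), with β²=1/4
= 1.25·13 / (1.25·13 + 0.25·7 + 8) = 0.625

0.625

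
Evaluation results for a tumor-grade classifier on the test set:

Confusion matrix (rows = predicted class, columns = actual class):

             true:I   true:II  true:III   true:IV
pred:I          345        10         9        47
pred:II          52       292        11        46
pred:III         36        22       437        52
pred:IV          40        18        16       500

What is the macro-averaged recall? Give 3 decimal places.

0.821

Per-class recall (TP/(TP+FN)):
  I: TP=345, FN=52+36+40=128 → 345/473 = 0.7294
  II: TP=292, FN=10+22+18=50 → 292/342 = 0.8538
  III: TP=437, FN=9+11+16=36 → 437/473 = 0.9239
  IV: TP=500, FN=47+46+52=145 → 500/645 = 0.7752
Macro-recall = mean = (0.7294 + 0.8538 + 0.9239 + 0.7752) / 4 = 0.821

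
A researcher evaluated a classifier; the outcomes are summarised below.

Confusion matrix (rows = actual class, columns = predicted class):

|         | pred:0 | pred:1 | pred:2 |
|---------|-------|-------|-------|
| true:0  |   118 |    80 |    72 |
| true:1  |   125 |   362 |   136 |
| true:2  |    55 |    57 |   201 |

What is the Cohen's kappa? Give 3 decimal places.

0.323

Observed agreement pₒ = trace/N = 681/1206 = 0.5647
Expected agreement pₑ = Σ (rowᵢ·colᵢ)/N² = (270·298 + 623·499 + 313·409)/1206² = 0.3571
κ = (pₒ − pₑ)/(1 − pₑ) = (0.5647 − 0.3571)/(1 − 0.3571) = 0.323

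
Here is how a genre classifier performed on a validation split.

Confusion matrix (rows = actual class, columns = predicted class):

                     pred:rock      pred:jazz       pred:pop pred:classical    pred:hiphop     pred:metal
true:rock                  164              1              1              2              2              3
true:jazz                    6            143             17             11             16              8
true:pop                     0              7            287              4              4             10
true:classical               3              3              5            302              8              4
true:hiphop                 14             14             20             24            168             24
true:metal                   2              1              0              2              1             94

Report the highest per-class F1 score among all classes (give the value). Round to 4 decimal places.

Per-class F1 score (2·TP/(2·TP+FP+FN)):
  rock: TP=164, FP=6+0+3+14+2=25, FN=1+1+2+2+3=9 → 328/362 = 0.90608
  jazz: TP=143, FP=1+7+3+14+1=26, FN=6+17+11+16+8=58 → 286/370 = 0.77297
  pop: TP=287, FP=1+17+5+20+0=43, FN=0+7+4+4+10=25 → 574/642 = 0.89408
  classical: TP=302, FP=2+11+4+24+2=43, FN=3+3+5+8+4=23 → 604/670 = 0.90149
  hiphop: TP=168, FP=2+16+4+8+1=31, FN=14+14+20+24+24=96 → 336/463 = 0.72570
  metal: TP=94, FP=3+8+10+4+24=49, FN=2+1+0+2+1=6 → 188/243 = 0.77366
Highest is class 'rock' with F1 score = 0.9061.

0.9061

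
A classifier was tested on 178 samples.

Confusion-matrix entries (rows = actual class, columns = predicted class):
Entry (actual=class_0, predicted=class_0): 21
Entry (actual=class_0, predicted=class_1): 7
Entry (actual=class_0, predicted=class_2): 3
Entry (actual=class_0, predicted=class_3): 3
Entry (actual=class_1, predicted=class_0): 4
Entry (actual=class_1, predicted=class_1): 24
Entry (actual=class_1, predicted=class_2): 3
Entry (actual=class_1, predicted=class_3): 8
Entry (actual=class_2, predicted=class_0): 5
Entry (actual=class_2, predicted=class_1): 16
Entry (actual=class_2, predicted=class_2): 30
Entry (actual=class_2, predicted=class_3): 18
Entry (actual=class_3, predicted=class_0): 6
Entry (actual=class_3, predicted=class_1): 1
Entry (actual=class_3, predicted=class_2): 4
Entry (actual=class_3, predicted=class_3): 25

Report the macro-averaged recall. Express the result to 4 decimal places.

0.5906

Per-class recall (TP/(TP+FN)):
  class_0: TP=21, FN=7+3+3=13 → 21/34 = 0.61765
  class_1: TP=24, FN=4+3+8=15 → 24/39 = 0.61538
  class_2: TP=30, FN=5+16+18=39 → 30/69 = 0.43478
  class_3: TP=25, FN=6+1+4=11 → 25/36 = 0.69444
Macro-recall = mean = (0.61765 + 0.61538 + 0.43478 + 0.69444) / 4 = 0.5906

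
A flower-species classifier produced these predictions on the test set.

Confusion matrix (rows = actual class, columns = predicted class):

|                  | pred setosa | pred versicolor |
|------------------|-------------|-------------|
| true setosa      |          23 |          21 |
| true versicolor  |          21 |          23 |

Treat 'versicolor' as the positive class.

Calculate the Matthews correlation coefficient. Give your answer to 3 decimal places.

0.045

MCC = (TP·TN − FP·FN) / √((TP+FP)(TP+FN)(TN+FP)(TN+FN))
Numerator = 23·23 − 21·21 = 88
Denominator = √(44·44·44·44) = √3748096 = 1936.0000
MCC = 88 / 1936.0000 = 0.045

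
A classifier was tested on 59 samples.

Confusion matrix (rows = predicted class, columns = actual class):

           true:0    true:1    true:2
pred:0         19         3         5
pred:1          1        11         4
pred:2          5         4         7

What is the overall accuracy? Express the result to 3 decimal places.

0.627

Accuracy = trace / total = (19+11+7=37) / 59 = 37/59 = 0.627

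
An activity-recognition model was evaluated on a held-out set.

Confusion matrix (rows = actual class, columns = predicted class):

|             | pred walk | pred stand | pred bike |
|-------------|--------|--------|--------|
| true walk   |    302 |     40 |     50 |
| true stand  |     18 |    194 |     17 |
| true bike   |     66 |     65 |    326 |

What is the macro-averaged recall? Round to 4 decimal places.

0.7770

Per-class recall (TP/(TP+FN)):
  walk: TP=302, FN=40+50=90 → 302/392 = 0.77041
  stand: TP=194, FN=18+17=35 → 194/229 = 0.84716
  bike: TP=326, FN=66+65=131 → 326/457 = 0.71335
Macro-recall = mean = (0.77041 + 0.84716 + 0.71335) / 3 = 0.7770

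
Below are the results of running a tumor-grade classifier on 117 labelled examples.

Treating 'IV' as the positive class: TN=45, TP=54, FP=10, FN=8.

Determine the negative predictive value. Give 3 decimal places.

0.849

NPV = TN/(TN+FN) = 45/(45+8) = 0.849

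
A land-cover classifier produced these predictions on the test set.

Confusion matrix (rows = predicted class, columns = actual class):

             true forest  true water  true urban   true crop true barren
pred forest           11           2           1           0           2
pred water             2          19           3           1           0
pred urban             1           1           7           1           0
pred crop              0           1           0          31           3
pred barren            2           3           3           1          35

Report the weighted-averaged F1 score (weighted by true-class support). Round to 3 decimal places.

Per-class F1 score (2·TP/(2·TP+FP+FN)):
  forest: TP=11, FP=2+1+0+2=5, FN=2+1+0+2=5 → 22/32 = 0.6875
  water: TP=19, FP=2+3+1+0=6, FN=2+1+1+3=7 → 38/51 = 0.7451
  urban: TP=7, FP=1+1+1+0=3, FN=1+3+0+3=7 → 14/24 = 0.5833
  crop: TP=31, FP=0+1+0+3=4, FN=0+1+1+1=3 → 62/69 = 0.8986
  barren: TP=35, FP=2+3+3+1=9, FN=2+0+0+3=5 → 70/84 = 0.8333
Weighted-F1 score = Σ (supportᵢ/N)·F1 scoreᵢ with N=130: (16/130)·0.6875 + (26/130)·0.7451 + (14/130)·0.5833 + (34/130)·0.8986 + (40/130)·0.8333 = 0.788

0.788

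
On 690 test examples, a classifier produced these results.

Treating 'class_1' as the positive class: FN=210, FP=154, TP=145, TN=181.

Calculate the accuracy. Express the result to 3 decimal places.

Accuracy = (TP+TN)/N = (145+181)/690 = 0.472

0.472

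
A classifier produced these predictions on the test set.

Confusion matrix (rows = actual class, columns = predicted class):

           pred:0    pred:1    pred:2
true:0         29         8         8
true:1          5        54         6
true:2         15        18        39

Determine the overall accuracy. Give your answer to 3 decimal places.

0.670

Accuracy = trace / total = (29+54+39=122) / 182 = 122/182 = 0.670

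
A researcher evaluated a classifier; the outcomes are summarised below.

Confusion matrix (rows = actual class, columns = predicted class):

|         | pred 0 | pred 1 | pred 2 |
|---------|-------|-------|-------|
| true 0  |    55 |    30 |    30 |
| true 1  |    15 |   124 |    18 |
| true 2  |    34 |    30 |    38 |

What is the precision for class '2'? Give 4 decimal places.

One-vs-rest for '2': TP = diagonal; FP = other classes predicted '2'; FN = '2' predicted as other.
precision = TP/(TP+FP).
2: TP=38, FP=30+18=48 → 38/86 = 0.44186

0.4419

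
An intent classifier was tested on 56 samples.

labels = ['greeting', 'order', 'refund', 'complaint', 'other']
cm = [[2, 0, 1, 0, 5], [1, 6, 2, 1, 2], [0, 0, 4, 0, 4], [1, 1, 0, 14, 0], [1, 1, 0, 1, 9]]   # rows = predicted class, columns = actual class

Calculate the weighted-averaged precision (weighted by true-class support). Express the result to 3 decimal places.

0.674

Per-class precision (TP/(TP+FP)):
  greeting: TP=2, FP=0+1+0+5=6 → 2/8 = 0.2500
  order: TP=6, FP=1+2+1+2=6 → 6/12 = 0.5000
  refund: TP=4, FP=0+0+0+4=4 → 4/8 = 0.5000
  complaint: TP=14, FP=1+1+0+0=2 → 14/16 = 0.8750
  other: TP=9, FP=1+1+0+1=3 → 9/12 = 0.7500
Weighted-precision = Σ (supportᵢ/N)·precisionᵢ with N=56: (5/56)·0.2500 + (8/56)·0.5000 + (7/56)·0.5000 + (16/56)·0.8750 + (20/56)·0.7500 = 0.674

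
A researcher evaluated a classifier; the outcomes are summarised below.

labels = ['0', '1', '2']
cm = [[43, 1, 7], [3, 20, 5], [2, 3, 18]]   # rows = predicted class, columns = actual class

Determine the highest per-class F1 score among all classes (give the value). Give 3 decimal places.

0.869

Per-class F1 score (2·TP/(2·TP+FP+FN)):
  0: TP=43, FP=1+7=8, FN=3+2=5 → 86/99 = 0.8687
  1: TP=20, FP=3+5=8, FN=1+3=4 → 40/52 = 0.7692
  2: TP=18, FP=2+3=5, FN=7+5=12 → 36/53 = 0.6792
Highest is class '0' with F1 score = 0.869.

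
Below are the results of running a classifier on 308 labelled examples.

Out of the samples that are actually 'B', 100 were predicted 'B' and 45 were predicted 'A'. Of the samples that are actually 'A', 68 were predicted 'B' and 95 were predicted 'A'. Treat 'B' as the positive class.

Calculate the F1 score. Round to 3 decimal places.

Precision = TP/(TP+FP) = 100/168 = 0.5952
Recall = TP/(TP+FN) = 100/145 = 0.6897
F1 = 2·TP/(2·TP+FP+FN) = 200/313 = 0.639

0.639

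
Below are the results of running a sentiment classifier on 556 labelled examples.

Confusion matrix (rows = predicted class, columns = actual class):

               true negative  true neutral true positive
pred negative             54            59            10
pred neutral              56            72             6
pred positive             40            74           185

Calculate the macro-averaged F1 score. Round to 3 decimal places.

0.520

Per-class F1 score (2·TP/(2·TP+FP+FN)):
  negative: TP=54, FP=59+10=69, FN=56+40=96 → 108/273 = 0.3956
  neutral: TP=72, FP=56+6=62, FN=59+74=133 → 144/339 = 0.4248
  positive: TP=185, FP=40+74=114, FN=10+6=16 → 370/500 = 0.7400
Macro-F1 score = mean = (0.3956 + 0.4248 + 0.7400) / 3 = 0.520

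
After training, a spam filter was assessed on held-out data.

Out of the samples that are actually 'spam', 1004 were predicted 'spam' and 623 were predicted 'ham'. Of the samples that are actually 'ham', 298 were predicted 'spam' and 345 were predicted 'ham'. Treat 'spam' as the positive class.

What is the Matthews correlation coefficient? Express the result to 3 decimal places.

0.140

MCC = (TP·TN − FP·FN) / √((TP+FP)(TP+FN)(TN+FP)(TN+FN))
Numerator = 1004·345 − 298·623 = 160726
Denominator = √(1302·1627·643·968) = √1318514370096 = 1148265.8099
MCC = 160726 / 1148265.8099 = 0.140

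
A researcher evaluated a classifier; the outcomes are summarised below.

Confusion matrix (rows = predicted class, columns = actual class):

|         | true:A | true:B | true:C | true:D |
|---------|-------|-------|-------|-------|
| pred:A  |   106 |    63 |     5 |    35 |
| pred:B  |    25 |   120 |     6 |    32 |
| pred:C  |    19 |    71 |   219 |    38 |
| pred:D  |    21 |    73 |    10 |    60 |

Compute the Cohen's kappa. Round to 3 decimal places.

Observed agreement pₒ = trace/N = 505/903 = 0.5592
Expected agreement pₑ = Σ (rowᵢ·colᵢ)/N² = (171·209 + 327·183 + 240·347 + 165·164)/903² = 0.2525
κ = (pₒ − pₑ)/(1 − pₑ) = (0.5592 − 0.2525)/(1 − 0.2525) = 0.410

0.410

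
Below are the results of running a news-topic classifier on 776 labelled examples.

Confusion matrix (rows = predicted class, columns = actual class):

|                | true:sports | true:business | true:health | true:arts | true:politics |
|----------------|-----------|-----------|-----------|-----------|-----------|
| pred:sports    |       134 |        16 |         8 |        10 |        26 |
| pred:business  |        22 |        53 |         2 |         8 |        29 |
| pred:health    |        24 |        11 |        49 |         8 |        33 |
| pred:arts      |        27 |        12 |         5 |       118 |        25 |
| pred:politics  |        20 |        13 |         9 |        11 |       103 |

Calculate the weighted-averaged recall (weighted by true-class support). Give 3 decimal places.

Per-class recall (TP/(TP+FN)):
  sports: TP=134, FN=22+24+27+20=93 → 134/227 = 0.5903
  business: TP=53, FN=16+11+12+13=52 → 53/105 = 0.5048
  health: TP=49, FN=8+2+5+9=24 → 49/73 = 0.6712
  arts: TP=118, FN=10+8+8+11=37 → 118/155 = 0.7613
  politics: TP=103, FN=26+29+33+25=113 → 103/216 = 0.4769
Weighted-recall = Σ (supportᵢ/N)·recallᵢ with N=776: (227/776)·0.5903 + (105/776)·0.5048 + (73/776)·0.6712 + (155/776)·0.7613 + (216/776)·0.4769 = 0.589

0.589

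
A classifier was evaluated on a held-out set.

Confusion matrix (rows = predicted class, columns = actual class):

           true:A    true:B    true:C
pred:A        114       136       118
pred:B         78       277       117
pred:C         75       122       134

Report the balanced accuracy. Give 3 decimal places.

Balanced accuracy = mean of per-class recall.
  A: recall = 114/267 = 0.4270
  B: recall = 277/535 = 0.5178
  C: recall = 134/369 = 0.3631
Mean = (0.4270 + 0.5178 + 0.3631) / 3 = 0.436

0.436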